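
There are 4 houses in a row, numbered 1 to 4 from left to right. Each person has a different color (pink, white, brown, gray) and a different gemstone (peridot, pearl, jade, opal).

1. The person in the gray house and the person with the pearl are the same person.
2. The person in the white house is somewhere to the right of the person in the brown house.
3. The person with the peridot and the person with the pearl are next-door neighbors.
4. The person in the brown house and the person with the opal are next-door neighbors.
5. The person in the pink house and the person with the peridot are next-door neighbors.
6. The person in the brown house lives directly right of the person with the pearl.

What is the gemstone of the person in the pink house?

opal

The person in the brown house is narrowed to house 2 or 3; consider each.
Placing it in house 3 leads to a contradiction, so it's in house 2.
By clue 6, the person with the pearl is in house 1.
That leaves gray as the color for house 1.
House 3 gemstone: only opal fits.
The only gemstone still possible for house 4 is jade.
By clue 5, the person in the pink house is in house 3.
House 4 color: only white fits.
That leaves peridot as the gemstone for house 2.
So: house 1 = gray/pearl, house 2 = brown/peridot, house 3 = pink/opal, house 4 = white/jade.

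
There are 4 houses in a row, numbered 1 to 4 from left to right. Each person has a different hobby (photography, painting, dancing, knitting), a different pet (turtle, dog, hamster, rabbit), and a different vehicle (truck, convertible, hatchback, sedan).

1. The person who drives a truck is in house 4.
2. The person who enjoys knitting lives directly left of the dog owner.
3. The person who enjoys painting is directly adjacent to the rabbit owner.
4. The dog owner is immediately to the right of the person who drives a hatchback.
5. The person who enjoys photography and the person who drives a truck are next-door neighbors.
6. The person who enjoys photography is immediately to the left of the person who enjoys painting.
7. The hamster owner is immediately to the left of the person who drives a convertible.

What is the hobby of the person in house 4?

painting

By clue 1, the person who drives a truck is in house 4.
From clue 5, the person who enjoys photography must be in house 3.
Clue 6: the person who enjoys painting is in house 4.
Clue 3: the rabbit owner is in house 3.
The only pet still possible for house 4 is turtle.
The person who enjoys knitting is in house 1 (clue 2).
The person who drives a hatchback is in house 1 (clue 4).
House 2 hobby: only dancing fits.
The only pet still possible for house 1 is hamster.
House 2's pet must be dog (nothing else left).
The person who drives a convertible is in house 2 (clue 7).
The only vehicle still possible for house 3 is sedan.
So: house 1 = knitting/hamster/hatchback, house 2 = dancing/dog/convertible, house 3 = photography/rabbit/sedan, house 4 = painting/turtle/truck.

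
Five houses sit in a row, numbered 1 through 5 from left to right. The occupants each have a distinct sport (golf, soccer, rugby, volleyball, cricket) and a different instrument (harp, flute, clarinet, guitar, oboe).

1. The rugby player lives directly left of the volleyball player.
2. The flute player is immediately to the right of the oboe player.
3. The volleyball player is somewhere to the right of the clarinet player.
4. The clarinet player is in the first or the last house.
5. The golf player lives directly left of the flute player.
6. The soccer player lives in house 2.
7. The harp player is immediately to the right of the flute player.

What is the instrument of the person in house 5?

harp

From clue 4, the clarinet player must be in house 1.
Clue 6 places the soccer player in house 2.
Clue 5: the golf player is in house 3.
From clue 5, the flute player must be in house 4.
Clue 7 places the harp player in house 5.
House 1's sport must be cricket (nothing else left).
That leaves rugby as the sport for house 4.
That leaves volleyball as the sport for house 5.
Clue 2 places the oboe player in house 3.
That leaves guitar as the instrument for house 2.
So: house 1 = cricket/clarinet, house 2 = soccer/guitar, house 3 = golf/oboe, house 4 = rugby/flute, house 5 = volleyball/harp.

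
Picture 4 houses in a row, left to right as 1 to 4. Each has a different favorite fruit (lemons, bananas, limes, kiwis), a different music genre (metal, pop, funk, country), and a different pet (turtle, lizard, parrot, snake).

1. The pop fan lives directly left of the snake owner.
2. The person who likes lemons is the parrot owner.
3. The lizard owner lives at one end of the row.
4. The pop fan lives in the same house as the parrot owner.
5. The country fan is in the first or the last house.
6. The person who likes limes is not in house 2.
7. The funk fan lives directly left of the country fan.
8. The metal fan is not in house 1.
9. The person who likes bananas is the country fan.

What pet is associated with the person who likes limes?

turtle

Clue 7 places the funk fan in house 3.
Clue 7: the country fan is in house 4.
The person who likes bananas is in house 4 (clue 9).
That leaves pop as the music genre for house 1.
House 2's music genre must be metal (nothing else left).
Clue 1 places the snake owner in house 2.
Clue 4: the parrot owner is in house 1.
House 3's pet must be turtle (nothing else left).
The only pet still possible for house 4 is lizard.
From clue 2, the person who likes lemons must be in house 1.
The only favorite fruit still possible for house 2 is kiwis.
That leaves limes as the favorite fruit for house 3.
So: house 1 = lemons/pop/parrot, house 2 = kiwis/metal/snake, house 3 = limes/funk/turtle, house 4 = bananas/country/lizard.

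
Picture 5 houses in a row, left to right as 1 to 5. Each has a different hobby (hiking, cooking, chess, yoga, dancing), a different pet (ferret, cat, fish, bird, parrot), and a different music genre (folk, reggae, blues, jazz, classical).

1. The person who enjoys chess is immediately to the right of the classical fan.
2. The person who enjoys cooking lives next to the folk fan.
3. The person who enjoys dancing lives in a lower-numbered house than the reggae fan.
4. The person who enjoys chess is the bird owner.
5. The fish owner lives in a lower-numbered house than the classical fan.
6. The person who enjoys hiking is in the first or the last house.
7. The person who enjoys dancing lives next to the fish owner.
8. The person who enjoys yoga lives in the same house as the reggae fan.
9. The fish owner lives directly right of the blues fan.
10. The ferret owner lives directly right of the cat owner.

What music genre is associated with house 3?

reggae

The person who enjoys chess is narrowed to house 4 or 5; consider each.
Placing it in house 4 leads to a contradiction, so it's in house 5.
From clue 1, the classical fan must be in house 4.
The bird owner is in house 5 (clue 4).
House 1 hobby: only hiking fits.
Clue 3 places the person who enjoys dancing in house 2.
The reggae fan is in house 3 (clue 3).
The fish owner is in house 3 (clue 7).
Clue 8: the person who enjoys yoga is in house 3.
Clue 9 places the blues fan in house 2.
House 4 hobby: only cooking fits.
By clue 2, the folk fan is in house 5.
The ferret owner is in house 2 (clue 10).
By clue 10, the cat owner is in house 1.
So house 4 gets parrot for pet.
House 1's music genre must be jazz (nothing else left).
So: house 1 = hiking/cat/jazz, house 2 = dancing/ferret/blues, house 3 = yoga/fish/reggae, house 4 = cooking/parrot/classical, house 5 = chess/bird/folk.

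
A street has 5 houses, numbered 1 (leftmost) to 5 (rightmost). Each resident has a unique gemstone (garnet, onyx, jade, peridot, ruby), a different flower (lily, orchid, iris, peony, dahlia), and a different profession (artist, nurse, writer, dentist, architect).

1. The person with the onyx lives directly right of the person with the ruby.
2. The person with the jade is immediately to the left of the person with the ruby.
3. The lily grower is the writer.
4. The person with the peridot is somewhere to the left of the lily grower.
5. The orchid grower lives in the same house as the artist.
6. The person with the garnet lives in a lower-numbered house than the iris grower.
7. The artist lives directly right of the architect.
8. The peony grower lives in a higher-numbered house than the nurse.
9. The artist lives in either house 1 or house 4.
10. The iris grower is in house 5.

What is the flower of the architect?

peony

By clue 9, the artist is in house 4.
The iris grower is in house 5 (clue 10).
House 5 gemstone: only onyx fits.
The person with the ruby is in house 4 (clue 1).
Clue 2 places the person with the jade in house 3.
The orchid grower is in house 4 (clue 5).
From clue 7, the architect must be in house 3.
House 1's flower must be dahlia (nothing else left).
So house 5 gets dentist for profession.
By clue 3, the lily grower is in house 2.
The person with the peridot is in house 1 (clue 4).
So house 2 gets garnet for gemstone.
So house 3 gets peony for flower.
The only profession still possible for house 1 is nurse.
So house 2 gets writer for profession.
So: house 1 = peridot/dahlia/nurse, house 2 = garnet/lily/writer, house 3 = jade/peony/architect, house 4 = ruby/orchid/artist, house 5 = onyx/iris/dentist.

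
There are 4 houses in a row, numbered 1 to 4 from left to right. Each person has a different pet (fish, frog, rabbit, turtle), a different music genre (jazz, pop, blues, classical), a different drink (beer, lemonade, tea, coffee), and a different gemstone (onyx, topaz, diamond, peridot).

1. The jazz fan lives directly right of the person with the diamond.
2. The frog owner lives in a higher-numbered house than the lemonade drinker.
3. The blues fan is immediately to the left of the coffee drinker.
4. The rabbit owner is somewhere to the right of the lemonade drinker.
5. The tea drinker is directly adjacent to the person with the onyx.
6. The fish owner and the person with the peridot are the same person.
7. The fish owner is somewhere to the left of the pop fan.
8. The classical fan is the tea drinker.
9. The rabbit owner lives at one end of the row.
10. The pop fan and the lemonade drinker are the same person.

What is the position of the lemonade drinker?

By clue 9, the rabbit owner is in house 4.
By clue 2, the frog owner is in house 3.
From clue 2, the lemonade drinker must be in house 2.
Clue 10 places the pop fan in house 2.
From clue 3, the blues fan must be in house 3.
From clue 3, the coffee drinker must be in house 4.
Clue 7: the fish owner is in house 1.
House 2 pet: only turtle fits.
House 1 music genre: only classical fits.
That leaves jazz as the music genre for house 4.
Clue 1 places the person with the diamond in house 3.
Clue 6 places the person with the peridot in house 1.
The tea drinker is in house 1 (clue 8).
House 3 drink: only beer fits.
From clue 5, the person with the onyx must be in house 2.
The only gemstone still possible for house 4 is topaz.
So: house 1 = fish/classical/tea/peridot, house 2 = turtle/pop/lemonade/onyx, house 3 = frog/blues/beer/diamond, house 4 = rabbit/jazz/coffee/topaz.

2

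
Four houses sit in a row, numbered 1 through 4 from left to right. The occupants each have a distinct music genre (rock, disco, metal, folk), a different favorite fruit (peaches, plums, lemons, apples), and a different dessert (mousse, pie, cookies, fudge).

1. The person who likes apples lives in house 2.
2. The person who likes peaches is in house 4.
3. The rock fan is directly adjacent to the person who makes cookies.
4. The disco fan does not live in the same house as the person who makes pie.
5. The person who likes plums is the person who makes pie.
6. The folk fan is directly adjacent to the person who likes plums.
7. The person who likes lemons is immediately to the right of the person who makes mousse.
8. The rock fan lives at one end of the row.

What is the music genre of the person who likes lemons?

disco

By clue 1, the person who likes apples is in house 2.
Clue 2 places the person who likes peaches in house 4.
So house 1 gets plums for favorite fruit.
That leaves lemons as the favorite fruit for house 3.
Clue 5: the person who makes pie is in house 1.
Clue 6 places the folk fan in house 2.
Clue 7 places the person who makes mousse in house 2.
That leaves cookies as the dessert for house 3.
That leaves fudge as the dessert for house 4.
The rock fan is in house 4 (clue 3).
The only music genre still possible for house 1 is metal.
So house 3 gets disco for music genre.
So: house 1 = metal/plums/pie, house 2 = folk/apples/mousse, house 3 = disco/lemons/cookies, house 4 = rock/peaches/fudge.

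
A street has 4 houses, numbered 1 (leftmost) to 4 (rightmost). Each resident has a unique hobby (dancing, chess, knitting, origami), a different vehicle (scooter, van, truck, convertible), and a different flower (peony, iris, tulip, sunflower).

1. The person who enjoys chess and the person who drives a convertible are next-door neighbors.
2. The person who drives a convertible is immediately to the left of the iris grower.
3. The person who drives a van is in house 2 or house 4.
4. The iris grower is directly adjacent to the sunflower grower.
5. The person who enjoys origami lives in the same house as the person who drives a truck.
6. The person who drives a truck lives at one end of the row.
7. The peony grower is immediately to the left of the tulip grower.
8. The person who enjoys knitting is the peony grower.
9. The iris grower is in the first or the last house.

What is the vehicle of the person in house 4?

truck

The iris grower is in house 4 (clue 9).
Clue 2: the person who drives a convertible is in house 3.
By clue 4, the sunflower grower is in house 3.
House 1's flower must be peony (nothing else left).
House 2 flower: only tulip fits.
Clue 8: the person who enjoys knitting is in house 1.
That leaves dancing as the hobby for house 3.
The only hobby still possible for house 4 is origami.
Clue 5 places the person who drives a truck in house 4.
The only hobby still possible for house 2 is chess.
The only vehicle still possible for house 1 is scooter.
The only vehicle still possible for house 2 is van.
So: house 1 = knitting/scooter/peony, house 2 = chess/van/tulip, house 3 = dancing/convertible/sunflower, house 4 = origami/truck/iris.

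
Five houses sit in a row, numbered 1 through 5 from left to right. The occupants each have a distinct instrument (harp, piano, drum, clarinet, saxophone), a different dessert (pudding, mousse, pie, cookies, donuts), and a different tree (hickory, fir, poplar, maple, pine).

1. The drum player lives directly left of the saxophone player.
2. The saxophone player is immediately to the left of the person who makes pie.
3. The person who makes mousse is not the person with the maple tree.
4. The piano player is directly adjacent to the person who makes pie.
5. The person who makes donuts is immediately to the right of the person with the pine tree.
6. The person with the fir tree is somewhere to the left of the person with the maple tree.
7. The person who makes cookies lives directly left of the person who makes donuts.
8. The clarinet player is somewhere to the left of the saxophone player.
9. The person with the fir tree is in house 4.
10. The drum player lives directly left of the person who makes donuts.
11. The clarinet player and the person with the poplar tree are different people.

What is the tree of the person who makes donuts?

poplar

The person with the fir tree is in house 4 (clue 9).
By clue 6, the person with the maple tree is in house 5.
The clarinet player is narrowed to house 1 or 2 or 3; consider each.
Placing it in house 2 and house 3 leads to a contradiction, so it's in house 1.
So house 1 gets hickory for tree.
The drum player is narrowed to house 2 or 3; consider each.
Placing it in house 3 leads to a contradiction, so it's in house 2.
The saxophone player is in house 3 (clue 1).
From clue 2, the person who makes pie must be in house 4.
Clue 10 places the person who makes donuts in house 3.
So house 4 gets harp for instrument.
House 5's instrument must be piano (nothing else left).
That leaves pudding as the dessert for house 5.
From clue 5, the person with the pine tree must be in house 2.
That leaves mousse as the dessert for house 1.
That leaves cookies as the dessert for house 2.
So house 3 gets poplar for tree.
So: house 1 = clarinet/mousse/hickory, house 2 = drum/cookies/pine, house 3 = saxophone/donuts/poplar, house 4 = harp/pie/fir, house 5 = piano/pudding/maple.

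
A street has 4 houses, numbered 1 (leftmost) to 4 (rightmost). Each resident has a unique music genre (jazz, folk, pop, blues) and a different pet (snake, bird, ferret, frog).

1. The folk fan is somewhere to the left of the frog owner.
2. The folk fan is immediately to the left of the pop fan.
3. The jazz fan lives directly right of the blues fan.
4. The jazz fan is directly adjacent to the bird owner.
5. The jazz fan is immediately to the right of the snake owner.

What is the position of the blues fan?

The blues fan is narrowed to house 1 or 2 or 3; consider each.
Placing it in house 2 and house 3 leads to a contradiction, so it's in house 1.
Clue 3 places the jazz fan in house 2.
Clue 5: the snake owner is in house 1.
The only music genre still possible for house 4 is pop.
House 3 pet: only bird fits.
By clue 1, the frog owner is in house 4.
The only music genre still possible for house 3 is folk.
So house 2 gets ferret for pet.
So: house 1 = blues/snake, house 2 = jazz/ferret, house 3 = folk/bird, house 4 = pop/frog.

1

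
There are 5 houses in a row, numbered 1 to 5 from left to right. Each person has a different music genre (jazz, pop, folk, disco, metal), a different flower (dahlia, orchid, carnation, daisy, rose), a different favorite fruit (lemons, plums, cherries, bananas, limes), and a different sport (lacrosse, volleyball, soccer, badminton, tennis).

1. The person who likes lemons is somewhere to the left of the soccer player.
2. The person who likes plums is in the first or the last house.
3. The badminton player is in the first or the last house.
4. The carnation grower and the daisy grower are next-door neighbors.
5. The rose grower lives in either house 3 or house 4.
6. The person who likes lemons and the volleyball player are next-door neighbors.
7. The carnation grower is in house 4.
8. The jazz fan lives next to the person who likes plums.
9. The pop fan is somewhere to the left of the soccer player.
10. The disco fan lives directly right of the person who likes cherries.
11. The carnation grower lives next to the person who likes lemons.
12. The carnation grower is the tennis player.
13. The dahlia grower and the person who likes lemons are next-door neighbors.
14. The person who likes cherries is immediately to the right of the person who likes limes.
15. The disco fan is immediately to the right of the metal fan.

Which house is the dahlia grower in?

2

Clue 7 places the carnation grower in house 4.
From clue 11, the person who likes lemons must be in house 3.
Clue 12 places the tennis player in house 4.
House 3 flower: only rose fits.
The soccer player is in house 5 (clue 1).
Clue 4: the daisy grower is in house 5.
The volleyball player is in house 2 (clue 6).
Clue 14: the person who likes cherries is in house 2.
Clue 14: the person who likes limes is in house 1.
The only flower still possible for house 1 is orchid.
House 2 flower: only dahlia fits.
House 4 favorite fruit: only bananas fits.
So house 5 gets plums for favorite fruit.
That leaves badminton as the sport for house 1.
That leaves lacrosse as the sport for house 3.
Clue 8 places the jazz fan in house 4.
Clue 10: the disco fan is in house 3.
The metal fan is in house 2 (clue 15).
The only music genre still possible for house 5 is folk.
House 1's music genre must be pop (nothing else left).
So: house 1 = pop/orchid/limes/badminton, house 2 = metal/dahlia/cherries/volleyball, house 3 = disco/rose/lemons/lacrosse, house 4 = jazz/carnation/bananas/tennis, house 5 = folk/daisy/plums/soccer.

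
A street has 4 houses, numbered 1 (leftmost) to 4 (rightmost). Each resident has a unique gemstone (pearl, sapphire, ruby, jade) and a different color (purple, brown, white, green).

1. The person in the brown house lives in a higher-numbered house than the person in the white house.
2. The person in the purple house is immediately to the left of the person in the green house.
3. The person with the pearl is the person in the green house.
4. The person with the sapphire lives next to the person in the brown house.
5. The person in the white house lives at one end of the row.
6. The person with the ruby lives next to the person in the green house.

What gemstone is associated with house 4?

pearl

Clue 5 places the person in the white house in house 1.
The person with the pearl is narrowed to house 3 or 4; consider each.
Placing it in house 3 leads to a contradiction, so it's in house 4.
Clue 3: the person in the green house is in house 4.
The person with the ruby is in house 3 (clue 6).
Clue 2: the person in the purple house is in house 3.
House 2 color: only brown fits.
From clue 4, the person with the sapphire must be in house 1.
House 2 gemstone: only jade fits.
So: house 1 = sapphire/white, house 2 = jade/brown, house 3 = ruby/purple, house 4 = pearl/green.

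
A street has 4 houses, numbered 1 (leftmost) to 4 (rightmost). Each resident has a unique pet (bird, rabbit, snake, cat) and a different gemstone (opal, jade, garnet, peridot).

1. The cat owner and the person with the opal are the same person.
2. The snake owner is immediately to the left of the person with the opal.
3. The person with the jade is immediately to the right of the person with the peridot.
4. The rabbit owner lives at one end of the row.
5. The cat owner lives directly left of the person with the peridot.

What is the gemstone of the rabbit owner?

jade

The only gemstone still possible for house 1 is garnet.
The cat owner is in house 2 (clue 1).
From clue 1, the person with the opal must be in house 2.
The snake owner is in house 1 (clue 2).
The person with the peridot is in house 3 (clue 5).
House 3 pet: only bird fits.
House 4's pet must be rabbit (nothing else left).
House 4's gemstone must be jade (nothing else left).
So: house 1 = snake/garnet, house 2 = cat/opal, house 3 = bird/peridot, house 4 = rabbit/jade.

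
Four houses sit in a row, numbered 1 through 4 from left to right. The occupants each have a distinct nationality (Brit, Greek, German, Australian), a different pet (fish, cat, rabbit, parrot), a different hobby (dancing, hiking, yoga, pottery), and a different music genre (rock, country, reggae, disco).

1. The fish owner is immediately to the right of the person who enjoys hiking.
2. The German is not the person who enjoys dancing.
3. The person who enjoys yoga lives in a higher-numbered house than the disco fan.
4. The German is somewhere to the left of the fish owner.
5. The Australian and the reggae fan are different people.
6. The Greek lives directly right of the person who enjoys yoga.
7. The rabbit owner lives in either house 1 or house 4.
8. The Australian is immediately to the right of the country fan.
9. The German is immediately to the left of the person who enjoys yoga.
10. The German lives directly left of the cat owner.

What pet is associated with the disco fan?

rabbit

The German is narrowed to house 1 or 2; consider each.
Placing it in house 2 leads to a contradiction, so it's in house 1.
Clue 9: the person who enjoys yoga is in house 2.
From clue 10, the cat owner must be in house 2.
By clue 1, the fish owner is in house 4.
By clue 1, the person who enjoys hiking is in house 3.
Clue 3: the disco fan is in house 1.
Clue 6: the Greek is in house 3.
House 1 pet: only rabbit fits.
House 3 pet: only parrot fits.
House 1 hobby: only pottery fits.
House 4 hobby: only dancing fits.
By clue 8, the Australian is in house 4.
Clue 8: the country fan is in house 3.
House 2 nationality: only Brit fits.
Clue 5: the reggae fan is in house 2.
House 4 music genre: only rock fits.
So: house 1 = German/rabbit/pottery/disco, house 2 = Brit/cat/yoga/reggae, house 3 = Greek/parrot/hiking/country, house 4 = Australian/fish/dancing/rock.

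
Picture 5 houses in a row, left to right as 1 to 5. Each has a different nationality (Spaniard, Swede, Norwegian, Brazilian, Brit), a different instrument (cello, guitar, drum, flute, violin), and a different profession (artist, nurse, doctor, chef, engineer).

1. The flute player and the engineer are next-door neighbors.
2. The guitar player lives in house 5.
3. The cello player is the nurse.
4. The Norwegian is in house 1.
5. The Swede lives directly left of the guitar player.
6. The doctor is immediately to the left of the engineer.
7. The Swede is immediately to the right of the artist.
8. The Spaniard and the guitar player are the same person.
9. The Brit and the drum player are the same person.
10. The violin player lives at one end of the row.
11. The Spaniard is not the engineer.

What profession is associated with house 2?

engineer

From clue 2, the guitar player must be in house 5.
By clue 4, the Norwegian is in house 1.
Clue 5 places the Swede in house 4.
Clue 7 places the artist in house 3.
Clue 8 places the Spaniard in house 5.
House 1 instrument: only violin fits.
The flute player is in house 3 (clue 1).
The doctor is in house 1 (clue 6).
Clue 6: the engineer is in house 2.
That leaves cello as the instrument for house 4.
House 5 profession: only chef fits.
By clue 9, the Brit is in house 2.
So house 3 gets Brazilian for nationality.
House 2 instrument: only drum fits.
The only profession still possible for house 4 is nurse.
So: house 1 = Norwegian/violin/doctor, house 2 = Brit/drum/engineer, house 3 = Brazilian/flute/artist, house 4 = Swede/cello/nurse, house 5 = Spaniard/guitar/chef.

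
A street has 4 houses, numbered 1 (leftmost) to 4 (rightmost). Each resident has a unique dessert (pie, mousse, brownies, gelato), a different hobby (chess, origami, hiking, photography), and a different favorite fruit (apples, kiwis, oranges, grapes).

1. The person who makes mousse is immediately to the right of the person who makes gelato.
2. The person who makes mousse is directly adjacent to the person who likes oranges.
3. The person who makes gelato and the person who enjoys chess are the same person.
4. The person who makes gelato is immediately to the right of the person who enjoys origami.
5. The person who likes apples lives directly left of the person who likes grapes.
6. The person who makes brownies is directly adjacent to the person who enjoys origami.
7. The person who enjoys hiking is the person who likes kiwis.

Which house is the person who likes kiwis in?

4

The person who makes gelato is narrowed to house 2 or 3; consider each.
Placing it in house 2 leads to a contradiction, so it's in house 3.
Clue 1: the person who makes mousse is in house 4.
Clue 2: the person who likes oranges is in house 3.
The person who enjoys chess is in house 3 (clue 3).
Clue 4 places the person who enjoys origami in house 2.
House 2 dessert: only pie fits.
From clue 5, the person who likes apples must be in house 1.
By clue 5, the person who likes grapes is in house 2.
So house 1 gets brownies for dessert.
House 4's favorite fruit must be kiwis (nothing else left).
Clue 7: the person who enjoys hiking is in house 4.
House 1's hobby must be photography (nothing else left).
So: house 1 = brownies/photography/apples, house 2 = pie/origami/grapes, house 3 = gelato/chess/oranges, house 4 = mousse/hiking/kiwis.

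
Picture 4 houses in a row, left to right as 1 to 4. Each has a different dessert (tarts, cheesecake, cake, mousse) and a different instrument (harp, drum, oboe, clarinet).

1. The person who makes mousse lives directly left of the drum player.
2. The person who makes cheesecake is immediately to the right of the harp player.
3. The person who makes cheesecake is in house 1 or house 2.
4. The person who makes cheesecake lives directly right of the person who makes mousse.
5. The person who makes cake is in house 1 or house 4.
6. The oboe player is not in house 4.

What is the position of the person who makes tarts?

Clue 3 places the person who makes cheesecake in house 2.
By clue 4, the person who makes mousse is in house 1.
That leaves tarts as the dessert for house 3.
So house 4 gets cake for dessert.
From clue 1, the drum player must be in house 2.
From clue 2, the harp player must be in house 1.
That leaves oboe as the instrument for house 3.
House 4's instrument must be clarinet (nothing else left).
So: house 1 = mousse/harp, house 2 = cheesecake/drum, house 3 = tarts/oboe, house 4 = cake/clarinet.

3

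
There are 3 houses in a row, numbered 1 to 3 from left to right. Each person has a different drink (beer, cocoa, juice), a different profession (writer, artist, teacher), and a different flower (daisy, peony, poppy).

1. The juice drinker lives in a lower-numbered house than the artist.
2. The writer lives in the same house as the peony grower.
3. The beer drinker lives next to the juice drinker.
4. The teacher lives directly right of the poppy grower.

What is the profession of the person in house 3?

teacher

The only profession still possible for house 1 is writer.
From clue 2, the peony grower must be in house 1.
That leaves poppy as the flower for house 2.
The only flower still possible for house 3 is daisy.
From clue 4, the teacher must be in house 3.
So house 2 gets artist for profession.
Clue 1: the juice drinker is in house 1.
Clue 3 places the beer drinker in house 2.
House 3's drink must be cocoa (nothing else left).
So: house 1 = juice/writer/peony, house 2 = beer/artist/poppy, house 3 = cocoa/teacher/daisy.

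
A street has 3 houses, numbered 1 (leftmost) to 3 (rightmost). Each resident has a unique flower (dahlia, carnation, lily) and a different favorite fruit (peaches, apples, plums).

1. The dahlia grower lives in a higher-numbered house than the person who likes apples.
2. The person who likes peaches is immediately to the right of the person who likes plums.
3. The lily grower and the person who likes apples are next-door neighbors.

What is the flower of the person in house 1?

carnation

So house 3 gets peaches for favorite fruit.
Clue 2 places the person who likes plums in house 2.
House 1's favorite fruit must be apples (nothing else left).
From clue 3, the lily grower must be in house 2.
House 1's flower must be carnation (nothing else left).
So house 3 gets dahlia for flower.
So: house 1 = carnation/apples, house 2 = lily/plums, house 3 = dahlia/peaches.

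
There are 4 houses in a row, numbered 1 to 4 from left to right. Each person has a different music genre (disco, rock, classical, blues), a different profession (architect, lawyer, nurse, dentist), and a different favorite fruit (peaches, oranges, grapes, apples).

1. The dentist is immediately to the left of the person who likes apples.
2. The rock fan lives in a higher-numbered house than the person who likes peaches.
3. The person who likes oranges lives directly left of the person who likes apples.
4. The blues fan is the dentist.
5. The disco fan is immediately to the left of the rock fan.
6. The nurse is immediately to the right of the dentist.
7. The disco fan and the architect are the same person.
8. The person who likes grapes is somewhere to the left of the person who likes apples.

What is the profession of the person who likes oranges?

House 4's favorite fruit must be apples (nothing else left).
By clue 1, the dentist is in house 3.
By clue 3, the person who likes oranges is in house 3.
Clue 4: the blues fan is in house 3.
By clue 6, the nurse is in house 4.
The disco fan is in house 1 (clue 5).
From clue 5, the rock fan must be in house 2.
Clue 7 places the architect in house 1.
The only music genre still possible for house 4 is classical.
So house 2 gets lawyer for profession.
By clue 2, the person who likes peaches is in house 1.
So house 2 gets grapes for favorite fruit.
So: house 1 = disco/architect/peaches, house 2 = rock/lawyer/grapes, house 3 = blues/dentist/oranges, house 4 = classical/nurse/apples.

dentist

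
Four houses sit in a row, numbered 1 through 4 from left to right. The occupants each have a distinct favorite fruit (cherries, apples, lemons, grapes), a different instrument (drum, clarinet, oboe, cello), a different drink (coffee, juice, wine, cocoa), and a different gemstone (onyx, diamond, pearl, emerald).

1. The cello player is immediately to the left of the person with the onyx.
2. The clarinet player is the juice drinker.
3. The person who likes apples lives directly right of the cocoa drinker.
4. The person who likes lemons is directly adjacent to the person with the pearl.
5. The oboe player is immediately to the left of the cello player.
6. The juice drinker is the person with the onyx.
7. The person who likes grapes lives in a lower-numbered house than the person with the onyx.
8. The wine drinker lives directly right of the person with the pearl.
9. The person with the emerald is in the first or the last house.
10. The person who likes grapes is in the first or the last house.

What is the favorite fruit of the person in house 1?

grapes

By clue 10, the person who likes grapes is in house 1.
The cello player is narrowed to house 2 or 3; consider each.
Placing it in house 2 leads to a contradiction, so it's in house 3.
Clue 1: the person with the onyx is in house 4.
From clue 5, the oboe player must be in house 2.
By clue 6, the juice drinker is in house 4.
House 1 instrument: only drum fits.
House 4 instrument: only clarinet fits.
So house 1 gets emerald for gemstone.
By clue 8, the wine drinker is in house 3.
Clue 8 places the person with the pearl in house 2.
House 3 gemstone: only diamond fits.
The person who likes lemons is in house 3 (clue 4).
House 4 favorite fruit: only cherries fits.
Clue 3 places the cocoa drinker in house 1.
That leaves apples as the favorite fruit for house 2.
So house 2 gets coffee for drink.
So: house 1 = grapes/drum/cocoa/emerald, house 2 = apples/oboe/coffee/pearl, house 3 = lemons/cello/wine/diamond, house 4 = cherries/clarinet/juice/onyx.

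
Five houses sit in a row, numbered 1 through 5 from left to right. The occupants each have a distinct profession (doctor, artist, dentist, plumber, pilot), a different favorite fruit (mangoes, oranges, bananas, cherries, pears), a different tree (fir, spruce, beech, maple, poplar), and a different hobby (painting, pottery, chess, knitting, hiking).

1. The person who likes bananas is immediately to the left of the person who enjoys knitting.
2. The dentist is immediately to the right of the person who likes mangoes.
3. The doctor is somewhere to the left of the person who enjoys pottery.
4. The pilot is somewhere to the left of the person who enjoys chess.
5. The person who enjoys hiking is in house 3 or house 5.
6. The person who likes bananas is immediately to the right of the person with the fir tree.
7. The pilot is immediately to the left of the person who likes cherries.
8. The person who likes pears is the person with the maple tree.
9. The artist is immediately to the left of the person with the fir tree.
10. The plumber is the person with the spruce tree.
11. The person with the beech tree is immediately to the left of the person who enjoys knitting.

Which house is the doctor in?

So house 1 gets painting for hobby.
The artist is narrowed to house 1 or 2; consider each.
Placing it in house 1 leads to a contradiction, so it's in house 2.
The person with the fir tree is in house 3 (clue 9).
The only tree still possible for house 4 is beech.
By clue 6, the person who likes bananas is in house 4.
The person who enjoys knitting is in house 5 (clue 11).
That leaves hiking as the hobby for house 3.
Clue 7 places the pilot in house 1.
Clue 7: the person who likes cherries is in house 2.
So house 4 gets dentist for profession.
House 5's profession must be plumber (nothing else left).
Clue 3: the person who enjoys pottery is in house 4.
Clue 10: the person with the spruce tree is in house 5.
The only profession still possible for house 3 is doctor.
House 3's favorite fruit must be mangoes (nothing else left).
The only tree still possible for house 1 is maple.
So house 2 gets poplar for tree.
That leaves chess as the hobby for house 2.
Clue 8 places the person who likes pears in house 1.
That leaves oranges as the favorite fruit for house 5.
So: house 1 = pilot/pears/maple/painting, house 2 = artist/cherries/poplar/chess, house 3 = doctor/mangoes/fir/hiking, house 4 = dentist/bananas/beech/pottery, house 5 = plumber/oranges/spruce/knitting.

3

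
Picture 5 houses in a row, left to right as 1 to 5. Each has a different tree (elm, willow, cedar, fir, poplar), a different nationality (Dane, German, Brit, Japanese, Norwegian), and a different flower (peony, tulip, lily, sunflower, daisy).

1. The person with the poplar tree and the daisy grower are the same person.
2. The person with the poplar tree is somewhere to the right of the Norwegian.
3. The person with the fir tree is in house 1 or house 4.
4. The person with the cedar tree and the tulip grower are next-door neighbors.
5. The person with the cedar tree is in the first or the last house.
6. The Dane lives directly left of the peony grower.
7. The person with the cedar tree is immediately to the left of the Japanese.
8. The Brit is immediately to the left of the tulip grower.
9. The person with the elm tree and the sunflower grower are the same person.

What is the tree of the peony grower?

From clue 7, the person with the cedar tree must be in house 1.
Clue 7: the Japanese is in house 2.
House 4 tree: only fir fits.
House 5 nationality: only German fits.
From clue 4, the tulip grower must be in house 2.
Clue 8 places the Brit in house 1.
The only flower still possible for house 1 is lily.
House 4's flower must be peony (nothing else left).
Clue 2: the person with the poplar tree is in house 5.
From clue 6, the Dane must be in house 3.
House 2's tree must be willow (nothing else left).
The only tree still possible for house 3 is elm.
That leaves Norwegian as the nationality for house 4.
The daisy grower is in house 5 (clue 1).
Clue 9 places the sunflower grower in house 3.
So: house 1 = cedar/Brit/lily, house 2 = willow/Japanese/tulip, house 3 = elm/Dane/sunflower, house 4 = fir/Norwegian/peony, house 5 = poplar/German/daisy.

fir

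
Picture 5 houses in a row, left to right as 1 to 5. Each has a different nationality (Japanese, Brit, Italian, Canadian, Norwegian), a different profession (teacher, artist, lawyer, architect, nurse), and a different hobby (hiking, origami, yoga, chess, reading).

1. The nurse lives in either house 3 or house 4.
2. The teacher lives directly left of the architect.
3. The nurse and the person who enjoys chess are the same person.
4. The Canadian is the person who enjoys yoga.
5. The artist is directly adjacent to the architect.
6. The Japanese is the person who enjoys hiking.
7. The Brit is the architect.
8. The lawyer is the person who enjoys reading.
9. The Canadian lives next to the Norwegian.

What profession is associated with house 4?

nurse

The nurse is narrowed to house 3 or 4; consider each.
Placing it in house 3 leads to a contradiction, so it's in house 4.
Clue 3 places the person who enjoys chess in house 4.
House 5's profession must be lawyer (nothing else left).
By clue 8, the person who enjoys reading is in house 5.
House 5 nationality: only Italian fits.
House 4 nationality: only Norwegian fits.
Clue 9: the Canadian is in house 3.
The only nationality still possible for house 1 is Japanese.
That leaves Brit as the nationality for house 2.
Clue 4: the person who enjoys yoga is in house 3.
The person who enjoys hiking is in house 1 (clue 6).
The architect is in house 2 (clue 7).
The only profession still possible for house 3 is artist.
The only hobby still possible for house 2 is origami.
So house 1 gets teacher for profession.
So: house 1 = Japanese/teacher/hiking, house 2 = Brit/architect/origami, house 3 = Canadian/artist/yoga, house 4 = Norwegian/nurse/chess, house 5 = Italian/lawyer/reading.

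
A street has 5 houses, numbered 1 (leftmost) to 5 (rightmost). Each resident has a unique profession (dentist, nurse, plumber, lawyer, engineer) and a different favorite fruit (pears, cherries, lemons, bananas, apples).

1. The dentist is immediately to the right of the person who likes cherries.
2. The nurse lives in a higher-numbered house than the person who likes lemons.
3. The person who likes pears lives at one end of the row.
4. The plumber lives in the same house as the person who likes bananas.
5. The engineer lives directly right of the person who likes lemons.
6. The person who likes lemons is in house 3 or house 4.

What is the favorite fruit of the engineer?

The engineer is narrowed to house 4 or 5; consider each.
Placing it in house 5 leads to a contradiction, so it's in house 4.
Clue 5: the person who likes lemons is in house 3.
House 5 profession: only nurse fits.
House 4's favorite fruit must be apples (nothing else left).
House 5's favorite fruit must be pears (nothing else left).
The dentist is narrowed to house 2 or 3; consider each.
Placing it in house 2 leads to a contradiction, so it's in house 3.
Clue 1 places the person who likes cherries in house 2.
House 1's favorite fruit must be bananas (nothing else left).
The plumber is in house 1 (clue 4).
House 2 profession: only lawyer fits.
So: house 1 = plumber/bananas, house 2 = lawyer/cherries, house 3 = dentist/lemons, house 4 = engineer/apples, house 5 = nurse/pears.

apples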